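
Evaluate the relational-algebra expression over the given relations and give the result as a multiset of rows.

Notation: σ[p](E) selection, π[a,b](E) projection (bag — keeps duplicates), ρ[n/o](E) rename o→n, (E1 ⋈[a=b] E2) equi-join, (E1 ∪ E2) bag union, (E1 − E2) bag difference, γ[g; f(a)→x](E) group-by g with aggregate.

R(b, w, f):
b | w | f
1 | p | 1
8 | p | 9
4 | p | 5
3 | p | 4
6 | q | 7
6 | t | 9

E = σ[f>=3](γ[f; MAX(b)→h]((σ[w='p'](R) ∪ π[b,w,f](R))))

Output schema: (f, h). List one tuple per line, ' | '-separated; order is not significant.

Stepwise |·|:
  R → 6
  σ[w='p'](R) → 4
  R → 6
  π[b,w,f](R) → 6
  (σ[w='p'](R) ∪ π[b,w,f](R)) → 10
  γ[f; MAX(b)→h]((σ[w='p'](R) ∪ π[b,w,f](R))) → 5
  σ[f>=3](γ[f; MAX(b)→h]((σ[w='p'](R) ∪ π[b,w,f](R)))) → 4

== RESULT ==
f | h
4 | 3
5 | 4
7 | 6
9 | 8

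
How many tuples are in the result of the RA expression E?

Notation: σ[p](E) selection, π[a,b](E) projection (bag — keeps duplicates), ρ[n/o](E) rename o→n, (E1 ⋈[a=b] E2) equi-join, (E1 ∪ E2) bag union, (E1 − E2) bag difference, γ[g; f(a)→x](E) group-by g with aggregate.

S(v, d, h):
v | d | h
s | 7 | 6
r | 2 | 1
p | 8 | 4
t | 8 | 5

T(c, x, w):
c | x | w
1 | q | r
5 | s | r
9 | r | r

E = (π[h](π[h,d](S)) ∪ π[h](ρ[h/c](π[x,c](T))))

Subexpression sizes:
  S → 4
  π[h,d](S) → 4
  π[h](π[h,d](S)) → 4
  T → 3
  π[x,c](T) → 3
  ρ[h/c](π[x,c](T)) → 3
  π[h](ρ[h/c](π[x,c](T))) → 3
  (π[h](π[h,d](S)) ∪ π[h](ρ[h/c](π[x,c](T)))) → 7

|E| = 7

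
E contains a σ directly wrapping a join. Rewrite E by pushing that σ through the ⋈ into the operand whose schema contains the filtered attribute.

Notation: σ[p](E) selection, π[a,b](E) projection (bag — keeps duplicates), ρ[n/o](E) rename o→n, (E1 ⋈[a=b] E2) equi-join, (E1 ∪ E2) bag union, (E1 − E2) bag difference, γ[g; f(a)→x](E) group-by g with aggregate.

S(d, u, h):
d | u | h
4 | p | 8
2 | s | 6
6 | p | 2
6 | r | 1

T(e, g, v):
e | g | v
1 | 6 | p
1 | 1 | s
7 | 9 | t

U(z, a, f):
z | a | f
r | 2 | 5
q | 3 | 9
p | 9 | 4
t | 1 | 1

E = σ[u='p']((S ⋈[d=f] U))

σ filters on u, owned by the left side.
E' = (σ[u='p'](S) ⋈[d=f] U)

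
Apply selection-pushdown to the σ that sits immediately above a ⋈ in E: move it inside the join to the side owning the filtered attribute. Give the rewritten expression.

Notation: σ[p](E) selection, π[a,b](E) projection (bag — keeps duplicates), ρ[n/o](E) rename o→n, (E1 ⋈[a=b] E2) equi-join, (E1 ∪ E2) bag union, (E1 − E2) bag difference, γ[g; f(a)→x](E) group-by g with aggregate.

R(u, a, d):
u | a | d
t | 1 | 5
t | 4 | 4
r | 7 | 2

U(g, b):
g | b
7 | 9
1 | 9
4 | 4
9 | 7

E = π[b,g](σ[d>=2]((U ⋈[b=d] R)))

σ filters on d, owned by the right side.
E' = π[b,g]((U ⋈[b=d] σ[d>=2](R)))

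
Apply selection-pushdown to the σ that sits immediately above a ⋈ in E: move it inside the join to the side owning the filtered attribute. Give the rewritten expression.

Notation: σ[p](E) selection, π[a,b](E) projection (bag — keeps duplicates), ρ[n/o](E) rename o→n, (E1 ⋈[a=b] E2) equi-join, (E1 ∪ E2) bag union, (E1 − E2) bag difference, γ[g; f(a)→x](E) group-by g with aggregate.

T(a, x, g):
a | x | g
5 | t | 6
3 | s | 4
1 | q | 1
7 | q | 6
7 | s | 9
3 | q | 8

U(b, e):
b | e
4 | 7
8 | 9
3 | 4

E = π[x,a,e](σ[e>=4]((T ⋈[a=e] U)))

σ filters on e, owned by the right side.
E' = π[x,a,e]((T ⋈[a=e] σ[e>=4](U)))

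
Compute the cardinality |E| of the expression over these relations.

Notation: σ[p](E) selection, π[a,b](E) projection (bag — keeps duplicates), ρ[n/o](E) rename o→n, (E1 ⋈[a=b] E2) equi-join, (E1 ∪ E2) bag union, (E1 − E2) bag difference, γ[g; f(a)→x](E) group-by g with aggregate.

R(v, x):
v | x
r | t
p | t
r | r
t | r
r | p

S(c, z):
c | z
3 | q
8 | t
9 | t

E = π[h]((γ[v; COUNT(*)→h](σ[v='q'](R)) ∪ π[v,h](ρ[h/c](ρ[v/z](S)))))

Stepwise |·|:
  R → 5
  σ[v='q'](R) → 0
  γ[v; COUNT(*)→h](σ[v='q'](R)) → 0
  S → 3
  ρ[v/z](S) → 3
  ρ[h/c](ρ[v/z](S)) → 3
  π[v,h](ρ[h/c](ρ[v/z](S))) → 3
  (γ[v; COUNT(*)→h](σ[v='q'](R)) ∪ π[v,h](ρ[h/c](ρ[v/z](S)))) → 3
  π[h]((γ[v; COUNT(*)→h](σ[v='q'](R)) ∪ π[v,h](ρ[h/c](ρ[v/z](S))))) → 3

|E| = 3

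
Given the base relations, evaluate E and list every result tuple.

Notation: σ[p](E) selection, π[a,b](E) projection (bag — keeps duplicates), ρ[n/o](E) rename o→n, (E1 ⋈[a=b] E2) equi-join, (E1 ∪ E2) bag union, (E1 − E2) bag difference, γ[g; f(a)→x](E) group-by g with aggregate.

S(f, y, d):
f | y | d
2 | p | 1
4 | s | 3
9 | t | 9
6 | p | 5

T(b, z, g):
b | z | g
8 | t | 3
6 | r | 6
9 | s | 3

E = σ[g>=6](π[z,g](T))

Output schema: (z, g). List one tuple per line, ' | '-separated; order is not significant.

Row counts bottom-up:
  T → 3
  π[z,g](T) → 3
  σ[g>=6](π[z,g](T)) → 1

== RESULT ==
z | g
r | 6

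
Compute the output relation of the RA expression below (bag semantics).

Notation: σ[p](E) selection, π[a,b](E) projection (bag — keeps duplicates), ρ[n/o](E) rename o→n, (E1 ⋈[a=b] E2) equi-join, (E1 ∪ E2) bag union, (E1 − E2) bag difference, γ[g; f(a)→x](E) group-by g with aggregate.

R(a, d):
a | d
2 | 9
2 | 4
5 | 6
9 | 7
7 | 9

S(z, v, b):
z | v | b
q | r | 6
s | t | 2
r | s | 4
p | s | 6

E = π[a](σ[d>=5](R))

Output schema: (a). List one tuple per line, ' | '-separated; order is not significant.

Per-node cardinality:
  R → 5
  σ[d>=5](R) → 4
  π[a](σ[d>=5](R)) → 4

== RESULT ==
a
2
5
7
9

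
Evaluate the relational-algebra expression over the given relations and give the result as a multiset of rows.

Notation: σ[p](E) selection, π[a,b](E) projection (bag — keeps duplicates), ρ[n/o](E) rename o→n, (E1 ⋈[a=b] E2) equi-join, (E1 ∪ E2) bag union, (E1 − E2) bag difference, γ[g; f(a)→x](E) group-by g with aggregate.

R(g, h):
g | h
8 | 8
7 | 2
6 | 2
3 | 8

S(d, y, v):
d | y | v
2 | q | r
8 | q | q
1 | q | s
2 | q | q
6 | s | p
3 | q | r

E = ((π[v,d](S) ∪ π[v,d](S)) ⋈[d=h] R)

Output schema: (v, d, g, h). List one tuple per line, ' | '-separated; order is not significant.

Subexpression sizes:
  S → 6
  π[v,d](S) → 6
  S → 6
  π[v,d](S) → 6
  (π[v,d](S) ∪ π[v,d](S)) → 12
  R → 4
  ((π[v,d](S) ∪ π[v,d](S)) ⋈[d=h] R) → 12

== RESULT ==
v | d | g | h
q | 2 | 6 | 2
q | 2 | 6 | 2
q | 2 | 7 | 2
q | 2 | 7 | 2
q | 8 | 3 | 8
q | 8 | 3 | 8
q | 8 | 8 | 8
q | 8 | 8 | 8
r | 2 | 6 | 2
r | 2 | 6 | 2
r | 2 | 7 | 2
r | 2 | 7 | 2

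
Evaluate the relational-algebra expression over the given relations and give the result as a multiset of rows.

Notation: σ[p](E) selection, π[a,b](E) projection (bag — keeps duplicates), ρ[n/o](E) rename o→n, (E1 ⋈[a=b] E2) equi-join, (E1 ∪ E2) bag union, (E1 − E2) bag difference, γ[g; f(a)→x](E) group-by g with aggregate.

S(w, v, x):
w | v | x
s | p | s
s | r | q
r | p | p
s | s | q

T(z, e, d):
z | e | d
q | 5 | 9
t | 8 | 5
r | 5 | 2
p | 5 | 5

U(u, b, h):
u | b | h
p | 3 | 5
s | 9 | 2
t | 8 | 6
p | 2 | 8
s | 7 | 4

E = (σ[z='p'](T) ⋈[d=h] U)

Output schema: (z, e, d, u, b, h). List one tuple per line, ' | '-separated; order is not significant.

Stepwise |·|:
  T → 4
  σ[z='p'](T) → 1
  U → 5
  (σ[z='p'](T) ⋈[d=h] U) → 1

== RESULT ==
z | e | d | u | b | h
p | 5 | 5 | p | 3 | 5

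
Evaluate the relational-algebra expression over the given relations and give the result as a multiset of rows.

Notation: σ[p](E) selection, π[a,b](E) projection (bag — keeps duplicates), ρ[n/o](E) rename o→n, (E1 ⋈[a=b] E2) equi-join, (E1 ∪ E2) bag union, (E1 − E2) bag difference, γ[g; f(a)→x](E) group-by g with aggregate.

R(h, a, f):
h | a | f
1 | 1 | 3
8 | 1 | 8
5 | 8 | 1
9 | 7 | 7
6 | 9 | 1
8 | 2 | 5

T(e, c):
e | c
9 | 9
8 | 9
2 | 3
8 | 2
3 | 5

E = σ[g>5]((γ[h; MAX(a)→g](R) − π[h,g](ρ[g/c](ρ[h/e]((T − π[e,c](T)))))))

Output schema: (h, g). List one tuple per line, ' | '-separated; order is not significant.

Subexpression sizes:
  R → 6
  γ[h; MAX(a)→g](R) → 5
  T → 5
  T → 5
  π[e,c](T) → 5
  (T − π[e,c](T)) → 0
  ρ[h/e]((T − π[e,c](T))) → 0
  ρ[g/c](ρ[h/e]((T − π[e,c](T)))) → 0
  π[h,g](ρ[g/c](ρ[h/e]((T − π[e,c](T))))) → 0
  (γ[h; MAX(a)→g](R) − π[h,g](ρ[g/c](ρ[h/e]((T − π[e,c](T)))))) → 5
  σ[g>5]((γ[h; MAX(a)→g](R) − π[h,g](ρ[g/c](ρ[h/e]((T − π[e,c](T))))))) → 3

== RESULT ==
h | g
5 | 8
6 | 9
9 | 7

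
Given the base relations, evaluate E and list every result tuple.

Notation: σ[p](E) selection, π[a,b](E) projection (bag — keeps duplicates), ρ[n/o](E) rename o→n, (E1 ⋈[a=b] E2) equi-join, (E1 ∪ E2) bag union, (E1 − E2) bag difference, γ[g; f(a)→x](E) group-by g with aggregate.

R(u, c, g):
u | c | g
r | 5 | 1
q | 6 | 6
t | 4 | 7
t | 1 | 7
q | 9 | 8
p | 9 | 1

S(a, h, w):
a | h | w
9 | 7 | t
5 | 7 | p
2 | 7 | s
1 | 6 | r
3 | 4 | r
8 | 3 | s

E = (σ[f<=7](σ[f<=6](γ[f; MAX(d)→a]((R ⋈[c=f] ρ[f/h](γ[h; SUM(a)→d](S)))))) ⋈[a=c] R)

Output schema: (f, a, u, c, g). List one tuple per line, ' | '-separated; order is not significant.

Per-node cardinality:
  R → 6
  S → 6
  γ[h; SUM(a)→d](S) → 4
  ρ[f/h](γ[h; SUM(a)→d](S)) → 4
  (R ⋈[c=f] ρ[f/h](γ[h; SUM(a)→d](S))) → 2
  γ[f; MAX(d)→a]((R ⋈[c=f] ρ[f/h](γ[h; SUM(a)→d](S)))) → 2
  σ[f<=6](γ[f; MAX(d)→a]((R ⋈[c=f] ρ[f/h](γ[h; SUM(a)→d](S))))) → 2
  σ[f<=7](σ[f<=6](γ[f; MAX(d)→a]((R ⋈[c=f] ρ[f/h](γ[h; SUM(a)→d](S)))))) → 2
  R → 6
  (σ[f<=7](σ[f<=6](γ[f; MAX(d)→a]((R ⋈[c=f] ρ[f/h](γ[h; SUM(a)→d](S)))))) ⋈[a=c] R) → 1

== RESULT ==
f | a | u | c | g
6 | 1 | t | 1 | 7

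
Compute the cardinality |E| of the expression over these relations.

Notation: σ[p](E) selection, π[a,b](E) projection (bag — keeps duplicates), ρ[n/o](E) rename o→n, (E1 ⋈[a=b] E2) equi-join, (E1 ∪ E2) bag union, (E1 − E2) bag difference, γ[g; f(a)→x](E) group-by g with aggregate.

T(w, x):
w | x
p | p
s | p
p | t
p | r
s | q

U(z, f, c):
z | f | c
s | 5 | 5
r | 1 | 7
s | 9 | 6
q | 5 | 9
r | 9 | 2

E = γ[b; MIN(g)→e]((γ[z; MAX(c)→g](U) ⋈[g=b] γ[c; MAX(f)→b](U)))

Stepwise |·|:
  U → 5
  γ[z; MAX(c)→g](U) → 3
  U → 5
  γ[c; MAX(f)→b](U) → 5
  (γ[z; MAX(c)→g](U) ⋈[g=b] γ[c; MAX(f)→b](U)) → 2
  γ[b; MIN(g)→e]((γ[z; MAX(c)→g](U) ⋈[g=b] γ[c; MAX(f)→b](U))) → 1

|E| = 1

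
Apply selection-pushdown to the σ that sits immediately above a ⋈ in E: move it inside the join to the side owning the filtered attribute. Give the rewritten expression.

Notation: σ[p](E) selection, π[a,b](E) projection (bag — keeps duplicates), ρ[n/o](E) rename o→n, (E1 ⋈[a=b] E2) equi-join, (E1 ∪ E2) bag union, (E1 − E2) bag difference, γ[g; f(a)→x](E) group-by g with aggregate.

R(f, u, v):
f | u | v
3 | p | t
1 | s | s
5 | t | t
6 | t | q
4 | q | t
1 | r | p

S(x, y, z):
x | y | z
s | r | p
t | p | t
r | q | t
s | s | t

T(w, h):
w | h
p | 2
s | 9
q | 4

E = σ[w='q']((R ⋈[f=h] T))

σ filters on w, owned by the right side.
E' = (R ⋈[f=h] σ[w='q'](T))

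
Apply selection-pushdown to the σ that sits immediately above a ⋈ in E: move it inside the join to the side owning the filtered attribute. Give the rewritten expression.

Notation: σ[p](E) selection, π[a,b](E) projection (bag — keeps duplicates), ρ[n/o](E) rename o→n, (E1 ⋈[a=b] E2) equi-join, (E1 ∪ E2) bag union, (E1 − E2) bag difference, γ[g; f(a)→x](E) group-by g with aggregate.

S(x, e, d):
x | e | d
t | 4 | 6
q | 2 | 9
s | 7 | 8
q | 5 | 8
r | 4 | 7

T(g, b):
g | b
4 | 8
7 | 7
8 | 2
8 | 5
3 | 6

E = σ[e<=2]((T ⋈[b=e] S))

σ filters on e, owned by the right side.
E' = (T ⋈[b=e] σ[e<=2](S))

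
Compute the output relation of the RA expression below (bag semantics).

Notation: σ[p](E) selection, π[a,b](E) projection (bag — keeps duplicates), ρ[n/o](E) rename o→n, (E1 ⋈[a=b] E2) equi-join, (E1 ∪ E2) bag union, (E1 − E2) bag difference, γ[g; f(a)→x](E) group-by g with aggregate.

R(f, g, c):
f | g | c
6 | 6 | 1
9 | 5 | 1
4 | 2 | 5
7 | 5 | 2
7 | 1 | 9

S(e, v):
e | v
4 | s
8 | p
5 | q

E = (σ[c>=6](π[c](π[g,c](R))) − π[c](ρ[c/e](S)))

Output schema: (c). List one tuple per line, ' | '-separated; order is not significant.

Stepwise |·|:
  R → 5
  π[g,c](R) → 5
  π[c](π[g,c](R)) → 5
  σ[c>=6](π[c](π[g,c](R))) → 1
  S → 3
  ρ[c/e](S) → 3
  π[c](ρ[c/e](S)) → 3
  (σ[c>=6](π[c](π[g,c](R))) − π[c](ρ[c/e](S))) → 1

== RESULT ==
c
9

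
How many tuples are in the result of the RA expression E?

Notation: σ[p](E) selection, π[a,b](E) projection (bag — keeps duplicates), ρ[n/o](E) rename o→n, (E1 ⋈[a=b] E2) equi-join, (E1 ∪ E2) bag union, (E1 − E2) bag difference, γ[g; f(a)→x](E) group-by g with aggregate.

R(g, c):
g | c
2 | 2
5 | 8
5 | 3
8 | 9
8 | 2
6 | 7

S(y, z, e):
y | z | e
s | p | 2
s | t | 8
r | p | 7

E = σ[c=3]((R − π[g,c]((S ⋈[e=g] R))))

Per-node cardinality:
  R → 6
  S → 3
  R → 6
  (S ⋈[e=g] R) → 3
  π[g,c]((S ⋈[e=g] R)) → 3
  (R − π[g,c]((S ⋈[e=g] R))) → 3
  σ[c=3]((R − π[g,c]((S ⋈[e=g] R)))) → 1

|E| = 1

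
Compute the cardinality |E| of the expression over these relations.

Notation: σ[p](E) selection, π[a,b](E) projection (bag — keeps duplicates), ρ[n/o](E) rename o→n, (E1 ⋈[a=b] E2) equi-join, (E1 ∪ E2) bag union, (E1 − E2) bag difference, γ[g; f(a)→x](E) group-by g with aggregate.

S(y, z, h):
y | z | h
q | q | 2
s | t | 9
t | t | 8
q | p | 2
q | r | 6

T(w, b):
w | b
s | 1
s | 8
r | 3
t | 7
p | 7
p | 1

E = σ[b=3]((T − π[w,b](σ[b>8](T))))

Stepwise |·|:
  T → 6
  T → 6
  σ[b>8](T) → 0
  π[w,b](σ[b>8](T)) → 0
  (T − π[w,b](σ[b>8](T))) → 6
  σ[b=3]((T − π[w,b](σ[b>8](T)))) → 1

|E| = 1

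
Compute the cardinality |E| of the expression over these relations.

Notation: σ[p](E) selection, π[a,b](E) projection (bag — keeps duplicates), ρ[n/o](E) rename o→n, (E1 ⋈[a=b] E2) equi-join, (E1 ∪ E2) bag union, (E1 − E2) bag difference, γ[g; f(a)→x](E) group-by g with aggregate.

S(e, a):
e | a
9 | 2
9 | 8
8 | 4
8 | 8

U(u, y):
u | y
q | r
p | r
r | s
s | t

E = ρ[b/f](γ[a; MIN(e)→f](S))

Row counts bottom-up:
  S → 4
  γ[a; MIN(e)→f](S) → 3
  ρ[b/f](γ[a; MIN(e)→f](S)) → 3

|E| = 3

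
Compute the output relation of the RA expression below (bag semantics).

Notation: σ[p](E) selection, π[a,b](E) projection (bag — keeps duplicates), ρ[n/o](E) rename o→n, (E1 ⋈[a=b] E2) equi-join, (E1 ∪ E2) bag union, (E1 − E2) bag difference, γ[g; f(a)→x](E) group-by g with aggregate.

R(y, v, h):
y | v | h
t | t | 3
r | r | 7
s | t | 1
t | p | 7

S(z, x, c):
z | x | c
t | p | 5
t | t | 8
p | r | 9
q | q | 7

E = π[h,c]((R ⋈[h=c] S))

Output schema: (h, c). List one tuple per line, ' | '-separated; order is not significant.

Subexpression sizes:
  R → 4
  S → 4
  (R ⋈[h=c] S) → 2
  π[h,c]((R ⋈[h=c] S)) → 2

== RESULT ==
h | c
7 | 7
7 | 7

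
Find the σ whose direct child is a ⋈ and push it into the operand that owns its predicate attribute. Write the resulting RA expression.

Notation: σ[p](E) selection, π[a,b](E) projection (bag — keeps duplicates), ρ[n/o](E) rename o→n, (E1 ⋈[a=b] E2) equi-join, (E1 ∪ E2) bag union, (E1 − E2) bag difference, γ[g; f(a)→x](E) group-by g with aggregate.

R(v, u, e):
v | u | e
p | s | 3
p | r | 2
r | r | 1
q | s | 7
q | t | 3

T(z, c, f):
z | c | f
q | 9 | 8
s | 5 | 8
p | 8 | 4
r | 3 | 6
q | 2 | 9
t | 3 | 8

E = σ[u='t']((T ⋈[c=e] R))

σ filters on u, owned by the right side.
E' = (T ⋈[c=e] σ[u='t'](R))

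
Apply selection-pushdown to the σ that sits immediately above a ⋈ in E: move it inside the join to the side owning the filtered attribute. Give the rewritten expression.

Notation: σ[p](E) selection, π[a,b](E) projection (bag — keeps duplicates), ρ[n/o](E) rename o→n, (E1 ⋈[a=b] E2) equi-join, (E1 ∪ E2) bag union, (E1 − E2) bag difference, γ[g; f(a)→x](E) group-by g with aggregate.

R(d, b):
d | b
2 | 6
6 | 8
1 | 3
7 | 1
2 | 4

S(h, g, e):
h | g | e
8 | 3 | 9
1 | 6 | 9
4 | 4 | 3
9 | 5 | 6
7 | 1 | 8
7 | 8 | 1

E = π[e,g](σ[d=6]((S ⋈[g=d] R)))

σ filters on d, owned by the right side.
E' = π[e,g]((S ⋈[g=d] σ[d=6](R)))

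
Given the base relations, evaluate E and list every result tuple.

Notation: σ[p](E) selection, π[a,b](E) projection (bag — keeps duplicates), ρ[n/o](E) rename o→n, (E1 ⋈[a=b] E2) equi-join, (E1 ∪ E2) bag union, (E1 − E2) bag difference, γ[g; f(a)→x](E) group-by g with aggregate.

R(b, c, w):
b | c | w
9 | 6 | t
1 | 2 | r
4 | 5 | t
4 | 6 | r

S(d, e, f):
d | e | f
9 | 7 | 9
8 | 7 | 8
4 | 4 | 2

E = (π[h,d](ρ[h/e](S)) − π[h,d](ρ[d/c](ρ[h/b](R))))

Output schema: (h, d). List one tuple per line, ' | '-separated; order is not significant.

Row counts bottom-up:
  S → 3
  ρ[h/e](S) → 3
  π[h,d](ρ[h/e](S)) → 3
  R → 4
  ρ[h/b](R) → 4
  ρ[d/c](ρ[h/b](R)) → 4
  π[h,d](ρ[d/c](ρ[h/b](R))) → 4
  (π[h,d](ρ[h/e](S)) − π[h,d](ρ[d/c](ρ[h/b](R)))) → 3

== RESULT ==
h | d
4 | 4
7 | 8
7 | 9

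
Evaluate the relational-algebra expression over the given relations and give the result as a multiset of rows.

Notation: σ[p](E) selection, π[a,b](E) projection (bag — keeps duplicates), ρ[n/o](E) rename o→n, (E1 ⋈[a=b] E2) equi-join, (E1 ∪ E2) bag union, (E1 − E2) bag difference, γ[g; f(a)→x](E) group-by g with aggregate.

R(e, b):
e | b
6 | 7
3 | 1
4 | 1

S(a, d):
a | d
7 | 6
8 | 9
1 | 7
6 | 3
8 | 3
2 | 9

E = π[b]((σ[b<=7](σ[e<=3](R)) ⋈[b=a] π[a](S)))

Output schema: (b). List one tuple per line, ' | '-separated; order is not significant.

Per-node cardinality:
  R → 3
  σ[e<=3](R) → 1
  σ[b<=7](σ[e<=3](R)) → 1
  S → 6
  π[a](S) → 6
  (σ[b<=7](σ[e<=3](R)) ⋈[b=a] π[a](S)) → 1
  π[b]((σ[b<=7](σ[e<=3](R)) ⋈[b=a] π[a](S))) → 1

== RESULT ==
b
1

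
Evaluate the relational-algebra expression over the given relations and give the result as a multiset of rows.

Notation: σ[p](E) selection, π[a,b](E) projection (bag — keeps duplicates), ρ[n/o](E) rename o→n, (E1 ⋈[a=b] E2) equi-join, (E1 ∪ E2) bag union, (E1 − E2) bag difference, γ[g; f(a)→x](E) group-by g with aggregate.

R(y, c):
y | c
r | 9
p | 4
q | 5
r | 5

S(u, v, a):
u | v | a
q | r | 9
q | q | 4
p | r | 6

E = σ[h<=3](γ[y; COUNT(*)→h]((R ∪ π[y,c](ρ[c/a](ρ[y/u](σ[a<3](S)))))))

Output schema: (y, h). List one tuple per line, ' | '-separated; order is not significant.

Subexpression sizes:
  R → 4
  S → 3
  σ[a<3](S) → 0
  ρ[y/u](σ[a<3](S)) → 0
  ρ[c/a](ρ[y/u](σ[a<3](S))) → 0
  π[y,c](ρ[c/a](ρ[y/u](σ[a<3](S)))) → 0
  (R ∪ π[y,c](ρ[c/a](ρ[y/u](σ[a<3](S))))) → 4
  γ[y; COUNT(*)→h]((R ∪ π[y,c](ρ[c/a](ρ[y/u](σ[a<3](S)))))) → 3
  σ[h<=3](γ[y; COUNT(*)→h]((R ∪ π[y,c](ρ[c/a](ρ[y/u](σ[a<3](S))))))) → 3

== RESULT ==
y | h
p | 1
q | 1
r | 2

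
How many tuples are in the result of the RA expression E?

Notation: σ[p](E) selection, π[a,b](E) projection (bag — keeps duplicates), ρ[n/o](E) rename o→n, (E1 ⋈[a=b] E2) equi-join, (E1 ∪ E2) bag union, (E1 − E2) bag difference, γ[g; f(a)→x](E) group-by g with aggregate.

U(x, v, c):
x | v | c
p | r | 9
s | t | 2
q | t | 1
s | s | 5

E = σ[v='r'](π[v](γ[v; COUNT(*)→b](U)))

Per-node cardinality:
  U → 4
  γ[v; COUNT(*)→b](U) → 3
  π[v](γ[v; COUNT(*)→b](U)) → 3
  σ[v='r'](π[v](γ[v; COUNT(*)→b](U))) → 1

|E| = 1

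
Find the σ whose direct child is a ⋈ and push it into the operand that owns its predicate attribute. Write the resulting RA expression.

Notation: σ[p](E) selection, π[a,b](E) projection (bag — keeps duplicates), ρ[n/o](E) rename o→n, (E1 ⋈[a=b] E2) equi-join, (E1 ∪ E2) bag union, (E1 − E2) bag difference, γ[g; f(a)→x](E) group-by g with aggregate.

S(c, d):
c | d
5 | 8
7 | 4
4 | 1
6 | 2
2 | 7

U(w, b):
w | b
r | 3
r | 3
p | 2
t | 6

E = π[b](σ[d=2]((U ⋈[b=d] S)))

σ filters on d, owned by the right side.
E' = π[b]((U ⋈[b=d] σ[d=2](S)))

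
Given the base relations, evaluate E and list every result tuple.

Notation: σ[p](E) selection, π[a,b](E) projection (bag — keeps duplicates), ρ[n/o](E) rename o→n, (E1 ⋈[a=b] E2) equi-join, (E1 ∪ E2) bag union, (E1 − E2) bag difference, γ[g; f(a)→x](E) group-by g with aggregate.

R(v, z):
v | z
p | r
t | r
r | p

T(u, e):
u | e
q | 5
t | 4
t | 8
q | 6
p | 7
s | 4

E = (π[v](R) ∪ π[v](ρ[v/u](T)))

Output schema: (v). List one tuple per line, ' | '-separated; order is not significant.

Per-node cardinality:
  R → 3
  π[v](R) → 3
  T → 6
  ρ[v/u](T) → 6
  π[v](ρ[v/u](T)) → 6
  (π[v](R) ∪ π[v](ρ[v/u](T))) → 9

== RESULT ==
v
p
p
q
q
r
s
t
t
t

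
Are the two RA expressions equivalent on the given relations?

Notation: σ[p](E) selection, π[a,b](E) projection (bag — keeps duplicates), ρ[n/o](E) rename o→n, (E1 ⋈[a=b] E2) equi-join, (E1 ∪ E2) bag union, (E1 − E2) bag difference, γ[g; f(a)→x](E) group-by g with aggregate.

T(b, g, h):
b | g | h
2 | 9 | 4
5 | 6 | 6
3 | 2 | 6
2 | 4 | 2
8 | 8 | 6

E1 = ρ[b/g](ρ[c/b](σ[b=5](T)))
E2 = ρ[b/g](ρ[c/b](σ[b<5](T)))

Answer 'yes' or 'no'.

E1 row counts bottom-up:
  T → 5
  σ[b=5](T) → 1
  ρ[c/b](σ[b=5](T)) → 1
  ρ[b/g](ρ[c/b](σ[b=5](T))) → 1
E2 row counts bottom-up:
  T → 5
  σ[b<5](T) → 3
  ρ[c/b](σ[b<5](T)) → 3
  ρ[b/g](ρ[c/b](σ[b<5](T))) → 3

E1 result:
c | b | h
5 | 6 | 6
E2 result:
c | b | h
2 | 4 | 2
2 | 9 | 4
3 | 2 | 6
Witness: (3, 2, 6) appears 0× in E1 but 1× in E2.

no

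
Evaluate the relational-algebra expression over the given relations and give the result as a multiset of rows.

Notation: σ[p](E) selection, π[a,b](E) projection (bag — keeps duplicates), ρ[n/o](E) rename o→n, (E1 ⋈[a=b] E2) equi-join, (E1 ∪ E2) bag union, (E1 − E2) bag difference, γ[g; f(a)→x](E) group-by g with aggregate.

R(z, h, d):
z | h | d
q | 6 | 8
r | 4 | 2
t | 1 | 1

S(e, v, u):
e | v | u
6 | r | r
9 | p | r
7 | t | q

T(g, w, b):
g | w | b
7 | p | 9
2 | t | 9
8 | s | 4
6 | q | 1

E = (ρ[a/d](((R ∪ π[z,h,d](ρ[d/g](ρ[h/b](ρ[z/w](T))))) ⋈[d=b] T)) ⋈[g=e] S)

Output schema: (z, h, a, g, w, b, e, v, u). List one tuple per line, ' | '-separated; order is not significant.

Row counts bottom-up:
  R → 3
  T → 4
  ρ[z/w](T) → 4
  ρ[h/b](ρ[z/w](T)) → 4
  ρ[d/g](ρ[h/b](ρ[z/w](T))) → 4
  π[z,h,d](ρ[d/g](ρ[h/b](ρ[z/w](T)))) → 4
  (R ∪ π[z,h,d](ρ[d/g](ρ[h/b](ρ[z/w](T))))) → 7
  T → 4
  ((R ∪ π[z,h,d](ρ[d/g](ρ[h/b](ρ[z/w](T))))) ⋈[d=b] T) → 1
  ρ[a/d](((R ∪ π[z,h,d](ρ[d/g](ρ[h/b](ρ[z/w](T))))) ⋈[d=b] T)) → 1
  S → 3
  (ρ[a/d](((R ∪ π[z,h,d](ρ[d/g](ρ[h/b](ρ[z/w](T))))) ⋈[d=b] T)) ⋈[g=e] S) → 1

== RESULT ==
z | h | a | g | w | b | e | v | u
t | 1 | 1 | 6 | q | 1 | 6 | r | r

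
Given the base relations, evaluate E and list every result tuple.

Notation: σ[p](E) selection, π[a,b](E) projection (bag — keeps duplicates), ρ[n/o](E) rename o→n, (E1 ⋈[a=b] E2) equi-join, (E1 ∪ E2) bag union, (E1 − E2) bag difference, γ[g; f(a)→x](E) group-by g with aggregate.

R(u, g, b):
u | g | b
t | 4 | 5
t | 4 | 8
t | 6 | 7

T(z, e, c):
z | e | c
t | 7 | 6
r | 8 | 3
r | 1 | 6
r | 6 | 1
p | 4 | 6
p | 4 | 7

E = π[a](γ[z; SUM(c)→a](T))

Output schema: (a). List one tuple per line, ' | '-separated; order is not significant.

Row counts bottom-up:
  T → 6
  γ[z; SUM(c)→a](T) → 3
  π[a](γ[z; SUM(c)→a](T)) → 3

== RESULT ==
a
6
10
13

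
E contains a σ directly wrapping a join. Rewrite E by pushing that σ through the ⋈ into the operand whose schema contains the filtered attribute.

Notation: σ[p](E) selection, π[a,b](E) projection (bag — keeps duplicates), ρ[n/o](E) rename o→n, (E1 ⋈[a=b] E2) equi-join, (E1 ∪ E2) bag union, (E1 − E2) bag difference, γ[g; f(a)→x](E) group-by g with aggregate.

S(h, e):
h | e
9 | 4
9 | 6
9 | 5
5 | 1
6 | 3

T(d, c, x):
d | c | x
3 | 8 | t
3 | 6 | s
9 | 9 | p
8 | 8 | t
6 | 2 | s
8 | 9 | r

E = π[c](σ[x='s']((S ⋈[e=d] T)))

σ filters on x, owned by the right side.
E' = π[c]((S ⋈[e=d] σ[x='s'](T)))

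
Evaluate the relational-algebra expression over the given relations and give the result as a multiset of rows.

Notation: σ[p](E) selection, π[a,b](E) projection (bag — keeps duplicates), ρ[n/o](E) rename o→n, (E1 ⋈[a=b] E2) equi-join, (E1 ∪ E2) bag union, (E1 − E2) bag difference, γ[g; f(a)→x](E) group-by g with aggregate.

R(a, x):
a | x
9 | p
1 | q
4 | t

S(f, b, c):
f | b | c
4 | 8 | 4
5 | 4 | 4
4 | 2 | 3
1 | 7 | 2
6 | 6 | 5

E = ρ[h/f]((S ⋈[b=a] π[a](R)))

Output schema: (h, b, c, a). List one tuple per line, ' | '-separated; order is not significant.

Subexpression sizes:
  S → 5
  R → 3
  π[a](R) → 3
  (S ⋈[b=a] π[a](R)) → 1
  ρ[h/f]((S ⋈[b=a] π[a](R))) → 1

== RESULT ==
h | b | c | a
5 | 4 | 4 | 4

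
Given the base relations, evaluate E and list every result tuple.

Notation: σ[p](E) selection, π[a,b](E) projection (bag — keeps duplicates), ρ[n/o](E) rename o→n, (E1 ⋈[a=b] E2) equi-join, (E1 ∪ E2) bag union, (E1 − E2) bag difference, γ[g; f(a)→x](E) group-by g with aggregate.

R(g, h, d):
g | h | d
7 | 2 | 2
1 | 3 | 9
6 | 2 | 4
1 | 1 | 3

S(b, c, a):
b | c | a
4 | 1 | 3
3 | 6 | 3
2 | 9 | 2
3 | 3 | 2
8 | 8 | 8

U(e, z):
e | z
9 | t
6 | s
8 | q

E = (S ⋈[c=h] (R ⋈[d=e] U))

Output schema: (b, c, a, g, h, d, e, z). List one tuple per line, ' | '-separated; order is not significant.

Row counts bottom-up:
  S → 5
  R → 4
  U → 3
  (R ⋈[d=e] U) → 1
  (S ⋈[c=h] (R ⋈[d=e] U)) → 1

== RESULT ==
b | c | a | g | h | d | e | z
3 | 3 | 2 | 1 | 3 | 9 | 9 | t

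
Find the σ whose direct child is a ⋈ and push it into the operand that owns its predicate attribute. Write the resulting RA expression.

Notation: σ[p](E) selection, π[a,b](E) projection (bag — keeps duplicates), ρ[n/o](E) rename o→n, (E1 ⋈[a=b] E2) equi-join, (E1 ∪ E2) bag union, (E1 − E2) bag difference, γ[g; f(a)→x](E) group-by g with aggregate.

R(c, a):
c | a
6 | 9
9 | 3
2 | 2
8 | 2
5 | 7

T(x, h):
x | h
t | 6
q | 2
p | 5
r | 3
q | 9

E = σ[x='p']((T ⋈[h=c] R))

σ filters on x, owned by the left side.
E' = (σ[x='p'](T) ⋈[h=c] R)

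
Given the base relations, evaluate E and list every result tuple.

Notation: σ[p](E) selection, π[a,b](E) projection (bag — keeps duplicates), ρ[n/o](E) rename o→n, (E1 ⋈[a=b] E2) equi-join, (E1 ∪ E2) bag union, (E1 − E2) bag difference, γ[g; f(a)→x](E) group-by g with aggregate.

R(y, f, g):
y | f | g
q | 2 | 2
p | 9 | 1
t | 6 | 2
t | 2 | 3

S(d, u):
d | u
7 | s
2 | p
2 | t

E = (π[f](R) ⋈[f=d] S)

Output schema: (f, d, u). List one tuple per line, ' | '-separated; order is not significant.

Row counts bottom-up:
  R → 4
  π[f](R) → 4
  S → 3
  (π[f](R) ⋈[f=d] S) → 4

== RESULT ==
f | d | u
2 | 2 | p
2 | 2 | p
2 | 2 | t
2 | 2 | t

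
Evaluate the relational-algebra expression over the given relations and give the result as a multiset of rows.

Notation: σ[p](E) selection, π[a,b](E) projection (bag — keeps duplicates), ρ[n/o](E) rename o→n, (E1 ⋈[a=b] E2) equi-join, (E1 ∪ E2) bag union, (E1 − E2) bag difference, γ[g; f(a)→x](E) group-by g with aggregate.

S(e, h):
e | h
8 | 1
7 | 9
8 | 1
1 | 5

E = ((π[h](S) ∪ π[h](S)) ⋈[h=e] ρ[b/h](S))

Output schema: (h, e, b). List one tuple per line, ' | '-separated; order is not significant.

Row counts bottom-up:
  S → 4
  π[h](S) → 4
  S → 4
  π[h](S) → 4
  (π[h](S) ∪ π[h](S)) → 8
  S → 4
  ρ[b/h](S) → 4
  ((π[h](S) ∪ π[h](S)) ⋈[h=e] ρ[b/h](S)) → 4

== RESULT ==
h | e | b
1 | 1 | 5
1 | 1 | 5
1 | 1 | 5
1 | 1 | 5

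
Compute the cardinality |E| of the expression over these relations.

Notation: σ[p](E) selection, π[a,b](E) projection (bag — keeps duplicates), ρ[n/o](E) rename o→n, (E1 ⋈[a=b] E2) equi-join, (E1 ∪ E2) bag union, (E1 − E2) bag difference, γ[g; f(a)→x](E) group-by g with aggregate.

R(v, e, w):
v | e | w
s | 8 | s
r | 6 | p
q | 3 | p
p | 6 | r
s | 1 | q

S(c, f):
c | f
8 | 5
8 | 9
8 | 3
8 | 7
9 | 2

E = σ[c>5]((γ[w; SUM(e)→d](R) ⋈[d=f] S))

Stepwise |·|:
  R → 5
  γ[w; SUM(e)→d](R) → 4
  S → 5
  (γ[w; SUM(e)→d](R) ⋈[d=f] S) → 1
  σ[c>5]((γ[w; SUM(e)→d](R) ⋈[d=f] S)) → 1

|E| = 1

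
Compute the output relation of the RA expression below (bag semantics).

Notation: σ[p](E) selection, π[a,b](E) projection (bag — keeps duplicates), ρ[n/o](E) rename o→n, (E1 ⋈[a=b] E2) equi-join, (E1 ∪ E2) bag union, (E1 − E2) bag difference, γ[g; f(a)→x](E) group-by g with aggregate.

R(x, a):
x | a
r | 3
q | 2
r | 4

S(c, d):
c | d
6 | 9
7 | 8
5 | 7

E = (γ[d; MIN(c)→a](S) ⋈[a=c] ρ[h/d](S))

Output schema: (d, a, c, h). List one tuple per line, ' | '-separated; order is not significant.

Row counts bottom-up:
  S → 3
  γ[d; MIN(c)→a](S) → 3
  S → 3
  ρ[h/d](S) → 3
  (γ[d; MIN(c)→a](S) ⋈[a=c] ρ[h/d](S)) → 3

== RESULT ==
d | a | c | h
7 | 5 | 5 | 7
8 | 7 | 7 | 8
9 | 6 | 6 | 9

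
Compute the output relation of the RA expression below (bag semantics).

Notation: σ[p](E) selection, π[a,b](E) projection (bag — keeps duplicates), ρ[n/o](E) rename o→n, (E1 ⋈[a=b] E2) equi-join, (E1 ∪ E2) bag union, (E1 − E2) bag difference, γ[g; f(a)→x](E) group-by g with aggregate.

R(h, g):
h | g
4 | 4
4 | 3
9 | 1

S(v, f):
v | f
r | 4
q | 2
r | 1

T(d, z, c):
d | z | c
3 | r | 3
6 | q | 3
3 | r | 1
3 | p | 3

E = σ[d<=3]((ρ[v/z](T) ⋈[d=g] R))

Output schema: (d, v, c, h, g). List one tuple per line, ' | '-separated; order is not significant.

Stepwise |·|:
  T → 4
  ρ[v/z](T) → 4
  R → 3
  (ρ[v/z](T) ⋈[d=g] R) → 3
  σ[d<=3]((ρ[v/z](T) ⋈[d=g] R)) → 3

== RESULT ==
d | v | c | h | g
3 | p | 3 | 4 | 3
3 | r | 1 | 4 | 3
3 | r | 3 | 4 | 3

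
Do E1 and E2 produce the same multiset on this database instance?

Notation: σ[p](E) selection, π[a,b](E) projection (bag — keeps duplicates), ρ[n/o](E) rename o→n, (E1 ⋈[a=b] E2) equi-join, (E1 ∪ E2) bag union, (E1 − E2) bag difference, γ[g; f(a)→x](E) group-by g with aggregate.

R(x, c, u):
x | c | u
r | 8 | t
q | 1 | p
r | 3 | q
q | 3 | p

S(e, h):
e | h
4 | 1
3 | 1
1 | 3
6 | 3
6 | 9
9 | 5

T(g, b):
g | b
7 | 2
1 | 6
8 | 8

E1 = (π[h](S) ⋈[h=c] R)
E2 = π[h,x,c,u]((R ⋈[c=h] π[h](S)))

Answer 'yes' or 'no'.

E1 row counts bottom-up:
  S → 6
  π[h](S) → 6
  R → 4
  (π[h](S) ⋈[h=c] R) → 6
E2 row counts bottom-up:
  R → 4
  S → 6
  π[h](S) → 6
  (R ⋈[c=h] π[h](S)) → 6
  π[h,x,c,u]((R ⋈[c=h] π[h](S))) → 6

E1 and E2 produce the same multiset:
h | x | c | u
1 | q | 1 | p
1 | q | 1 | p
3 | q | 3 | p
3 | q | 3 | p
3 | r | 3 | q
3 | r | 3 | q

yes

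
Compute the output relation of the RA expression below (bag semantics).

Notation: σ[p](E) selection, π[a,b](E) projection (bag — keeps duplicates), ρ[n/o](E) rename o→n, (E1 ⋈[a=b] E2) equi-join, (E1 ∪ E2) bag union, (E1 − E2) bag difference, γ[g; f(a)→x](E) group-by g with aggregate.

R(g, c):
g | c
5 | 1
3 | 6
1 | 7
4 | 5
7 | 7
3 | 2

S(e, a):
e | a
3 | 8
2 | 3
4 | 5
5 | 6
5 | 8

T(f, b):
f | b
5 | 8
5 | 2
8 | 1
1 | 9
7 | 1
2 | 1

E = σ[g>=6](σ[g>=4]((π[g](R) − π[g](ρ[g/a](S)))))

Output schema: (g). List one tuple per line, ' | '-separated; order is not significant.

Subexpression sizes:
  R → 6
  π[g](R) → 6
  S → 5
  ρ[g/a](S) → 5
  π[g](ρ[g/a](S)) → 5
  (π[g](R) − π[g](ρ[g/a](S))) → 4
  σ[g>=4]((π[g](R) − π[g](ρ[g/a](S)))) → 2
  σ[g>=6](σ[g>=4]((π[g](R) − π[g](ρ[g/a](S))))) → 1

== RESULT ==
g
7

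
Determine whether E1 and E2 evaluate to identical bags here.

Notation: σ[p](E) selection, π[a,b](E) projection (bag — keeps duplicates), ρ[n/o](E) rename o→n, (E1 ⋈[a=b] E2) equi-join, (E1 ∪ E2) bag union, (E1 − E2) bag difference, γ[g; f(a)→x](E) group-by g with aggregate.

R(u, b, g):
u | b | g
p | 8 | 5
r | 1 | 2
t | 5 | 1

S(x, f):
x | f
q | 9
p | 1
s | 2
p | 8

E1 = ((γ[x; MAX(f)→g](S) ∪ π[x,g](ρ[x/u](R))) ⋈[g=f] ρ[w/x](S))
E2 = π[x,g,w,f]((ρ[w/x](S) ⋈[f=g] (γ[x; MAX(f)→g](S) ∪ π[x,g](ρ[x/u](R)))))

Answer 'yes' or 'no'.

E1 row counts bottom-up:
  S → 4
  γ[x; MAX(f)→g](S) → 3
  R → 3
  ρ[x/u](R) → 3
  π[x,g](ρ[x/u](R)) → 3
  (γ[x; MAX(f)→g](S) ∪ π[x,g](ρ[x/u](R))) → 6
  S → 4
  ρ[w/x](S) → 4
  ((γ[x; MAX(f)→g](S) ∪ π[x,g](ρ[x/u](R))) ⋈[g=f] ρ[w/x](S)) → 5
E2 row counts bottom-up:
  S → 4
  ρ[w/x](S) → 4
  S → 4
  γ[x; MAX(f)→g](S) → 3
  R → 3
  ρ[x/u](R) → 3
  π[x,g](ρ[x/u](R)) → 3
  (γ[x; MAX(f)→g](S) ∪ π[x,g](ρ[x/u](R))) → 6
  (ρ[w/x](S) ⋈[f=g] (γ[x; MAX(f)→g](S) ∪ π[x,g](ρ[x/u](R)))) → 5
  π[x,g,w,f]((ρ[w/x](S) ⋈[f=g] (γ[x; MAX(f)→g](S) ∪ π[x,g](ρ[x/u](R))))) → 5

E1 and E2 produce the same multiset:
x | g | w | f
p | 8 | p | 8
q | 9 | q | 9
r | 2 | s | 2
s | 2 | s | 2
t | 1 | p | 1

yes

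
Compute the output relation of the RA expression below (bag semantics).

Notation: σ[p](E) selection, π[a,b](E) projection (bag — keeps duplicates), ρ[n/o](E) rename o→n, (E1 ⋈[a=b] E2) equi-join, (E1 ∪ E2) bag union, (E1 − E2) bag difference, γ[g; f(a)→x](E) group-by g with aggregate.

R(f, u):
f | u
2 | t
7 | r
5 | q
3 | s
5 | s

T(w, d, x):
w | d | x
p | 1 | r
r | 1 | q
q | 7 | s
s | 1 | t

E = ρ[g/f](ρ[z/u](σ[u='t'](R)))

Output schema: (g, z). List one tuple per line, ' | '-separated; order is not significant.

Subexpression sizes:
  R → 5
  σ[u='t'](R) → 1
  ρ[z/u](σ[u='t'](R)) → 1
  ρ[g/f](ρ[z/u](σ[u='t'](R))) → 1

== RESULT ==
g | z
2 | t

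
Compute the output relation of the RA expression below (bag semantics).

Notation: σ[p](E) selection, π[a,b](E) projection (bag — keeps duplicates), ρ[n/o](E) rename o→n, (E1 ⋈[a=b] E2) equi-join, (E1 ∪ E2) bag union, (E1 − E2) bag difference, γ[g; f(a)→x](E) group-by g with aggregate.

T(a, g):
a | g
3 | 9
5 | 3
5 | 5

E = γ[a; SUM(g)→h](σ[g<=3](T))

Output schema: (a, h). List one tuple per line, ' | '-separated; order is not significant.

Stepwise |·|:
  T → 3
  σ[g<=3](T) → 1
  γ[a; SUM(g)→h](σ[g<=3](T)) → 1

== RESULT ==
a | h
5 | 3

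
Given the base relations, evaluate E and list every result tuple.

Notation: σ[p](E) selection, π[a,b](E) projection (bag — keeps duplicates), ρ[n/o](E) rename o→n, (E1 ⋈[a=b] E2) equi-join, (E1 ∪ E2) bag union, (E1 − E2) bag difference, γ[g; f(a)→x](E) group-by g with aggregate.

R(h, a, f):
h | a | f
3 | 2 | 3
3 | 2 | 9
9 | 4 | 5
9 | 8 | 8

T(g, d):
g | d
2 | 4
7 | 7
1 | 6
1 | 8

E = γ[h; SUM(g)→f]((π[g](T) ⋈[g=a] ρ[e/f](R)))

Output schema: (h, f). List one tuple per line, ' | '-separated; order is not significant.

Subexpression sizes:
  T → 4
  π[g](T) → 4
  R → 4
  ρ[e/f](R) → 4
  (π[g](T) ⋈[g=a] ρ[e/f](R)) → 2
  γ[h; SUM(g)→f]((π[g](T) ⋈[g=a] ρ[e/f](R))) → 1

== RESULT ==
h | f
3 | 4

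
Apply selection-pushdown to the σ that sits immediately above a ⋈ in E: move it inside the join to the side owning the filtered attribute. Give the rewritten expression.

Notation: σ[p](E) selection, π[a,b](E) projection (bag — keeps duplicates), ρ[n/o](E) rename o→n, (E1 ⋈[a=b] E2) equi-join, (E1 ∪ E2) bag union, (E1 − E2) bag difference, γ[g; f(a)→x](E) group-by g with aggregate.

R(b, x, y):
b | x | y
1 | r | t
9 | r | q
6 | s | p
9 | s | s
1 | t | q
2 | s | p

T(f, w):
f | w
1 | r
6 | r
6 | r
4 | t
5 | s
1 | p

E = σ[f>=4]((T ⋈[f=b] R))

σ filters on f, owned by the left side.
E' = (σ[f>=4](T) ⋈[f=b] R)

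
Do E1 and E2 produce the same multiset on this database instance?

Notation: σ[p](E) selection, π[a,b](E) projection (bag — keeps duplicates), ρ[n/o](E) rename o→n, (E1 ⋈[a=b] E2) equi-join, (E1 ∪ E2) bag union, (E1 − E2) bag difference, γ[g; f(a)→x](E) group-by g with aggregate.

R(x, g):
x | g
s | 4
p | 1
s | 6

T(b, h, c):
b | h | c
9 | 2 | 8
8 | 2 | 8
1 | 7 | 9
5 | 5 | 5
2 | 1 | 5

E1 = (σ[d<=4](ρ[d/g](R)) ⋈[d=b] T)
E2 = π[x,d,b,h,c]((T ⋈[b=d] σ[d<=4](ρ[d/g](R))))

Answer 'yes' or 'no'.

E1 per-node cardinality:
  R → 3
  ρ[d/g](R) → 3
  σ[d<=4](ρ[d/g](R)) → 2
  T → 5
  (σ[d<=4](ρ[d/g](R)) ⋈[d=b] T) → 1
E2 per-node cardinality:
  T → 5
  R → 3
  ρ[d/g](R) → 3
  σ[d<=4](ρ[d/g](R)) → 2
  (T ⋈[b=d] σ[d<=4](ρ[d/g](R))) → 1
  π[x,d,b,h,c]((T ⋈[b=d] σ[d<=4](ρ[d/g](R)))) → 1

E1 and E2 produce the same multiset:
x | d | b | h | c
p | 1 | 1 | 7 | 9

yes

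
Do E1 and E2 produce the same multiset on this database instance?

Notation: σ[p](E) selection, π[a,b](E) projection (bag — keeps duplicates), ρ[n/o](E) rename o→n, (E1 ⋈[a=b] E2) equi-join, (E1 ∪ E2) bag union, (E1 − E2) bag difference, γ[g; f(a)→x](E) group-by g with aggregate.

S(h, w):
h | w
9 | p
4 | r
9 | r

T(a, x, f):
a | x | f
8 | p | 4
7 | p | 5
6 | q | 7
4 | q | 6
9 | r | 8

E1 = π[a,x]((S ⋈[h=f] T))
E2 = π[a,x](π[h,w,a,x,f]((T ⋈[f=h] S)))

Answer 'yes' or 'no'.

E1 row counts bottom-up:
  S → 3
  T → 5
  (S ⋈[h=f] T) → 1
  π[a,x]((S ⋈[h=f] T)) → 1
E2 row counts bottom-up:
  T → 5
  S → 3
  (T ⋈[f=h] S) → 1
  π[h,w,a,x,f]((T ⋈[f=h] S)) → 1
  π[a,x](π[h,w,a,x,f]((T ⋈[f=h] S))) → 1

E1 and E2 produce the same multiset:
a | x
8 | p

yes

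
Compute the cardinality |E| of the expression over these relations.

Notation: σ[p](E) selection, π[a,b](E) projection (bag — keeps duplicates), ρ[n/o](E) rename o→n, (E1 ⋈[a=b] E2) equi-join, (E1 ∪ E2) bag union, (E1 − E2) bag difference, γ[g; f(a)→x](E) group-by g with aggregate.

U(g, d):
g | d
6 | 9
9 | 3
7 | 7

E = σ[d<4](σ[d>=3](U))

Row counts bottom-up:
  U → 3
  σ[d>=3](U) → 3
  σ[d<4](σ[d>=3](U)) → 1

|E| = 1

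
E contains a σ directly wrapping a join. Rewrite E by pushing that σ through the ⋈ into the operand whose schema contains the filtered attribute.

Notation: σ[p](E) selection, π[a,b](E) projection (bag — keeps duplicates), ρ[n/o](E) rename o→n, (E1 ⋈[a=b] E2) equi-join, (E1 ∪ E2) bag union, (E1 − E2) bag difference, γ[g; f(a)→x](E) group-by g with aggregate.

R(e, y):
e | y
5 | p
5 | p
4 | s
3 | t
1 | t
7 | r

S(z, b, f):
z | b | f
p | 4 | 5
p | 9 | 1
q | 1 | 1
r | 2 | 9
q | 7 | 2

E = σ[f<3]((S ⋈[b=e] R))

σ filters on f, owned by the left side.
E' = (σ[f<3](S) ⋈[b=e] R)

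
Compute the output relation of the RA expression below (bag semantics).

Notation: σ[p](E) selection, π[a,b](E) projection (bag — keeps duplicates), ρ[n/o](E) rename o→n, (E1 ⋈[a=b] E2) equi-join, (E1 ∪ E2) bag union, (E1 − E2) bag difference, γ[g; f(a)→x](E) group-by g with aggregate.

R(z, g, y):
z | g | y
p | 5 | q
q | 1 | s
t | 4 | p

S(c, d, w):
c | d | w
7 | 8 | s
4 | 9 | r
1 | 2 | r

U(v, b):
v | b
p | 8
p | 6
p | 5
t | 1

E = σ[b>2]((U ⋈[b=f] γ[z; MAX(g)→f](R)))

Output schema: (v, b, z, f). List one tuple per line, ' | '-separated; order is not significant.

Stepwise |·|:
  U → 4
  R → 3
  γ[z; MAX(g)→f](R) → 3
  (U ⋈[b=f] γ[z; MAX(g)→f](R)) → 2
  σ[b>2]((U ⋈[b=f] γ[z; MAX(g)→f](R))) → 1

== RESULT ==
v | b | z | f
p | 5 | p | 5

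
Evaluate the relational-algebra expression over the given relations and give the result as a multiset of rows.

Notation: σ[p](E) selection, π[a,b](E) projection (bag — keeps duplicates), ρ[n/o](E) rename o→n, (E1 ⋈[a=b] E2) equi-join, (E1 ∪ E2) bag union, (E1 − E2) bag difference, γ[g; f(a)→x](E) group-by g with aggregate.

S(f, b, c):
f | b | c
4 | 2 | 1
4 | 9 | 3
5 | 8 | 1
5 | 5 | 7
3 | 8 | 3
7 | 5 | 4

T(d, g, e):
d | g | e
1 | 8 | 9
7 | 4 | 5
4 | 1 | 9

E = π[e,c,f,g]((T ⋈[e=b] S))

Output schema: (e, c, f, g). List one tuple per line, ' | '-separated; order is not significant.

Row counts bottom-up:
  T → 3
  S → 6
  (T ⋈[e=b] S) → 4
  π[e,c,f,g]((T ⋈[e=b] S)) → 4

== RESULT ==
e | c | f | g
5 | 4 | 7 | 4
5 | 7 | 5 | 4
9 | 3 | 4 | 1
9 | 3 | 4 | 8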